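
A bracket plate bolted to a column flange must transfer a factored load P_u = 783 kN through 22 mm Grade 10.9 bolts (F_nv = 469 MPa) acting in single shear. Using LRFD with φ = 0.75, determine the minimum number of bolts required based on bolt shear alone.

6 bolts

A_b = π·22²/4 = 380.1 mm².
Per-bolt design strength φR_n = 0.75 × 469 × 380.1 × 1 / 1000 = 133.7 kN.
n ≥ 783 / 133.7 = 5.856 → use 6 bolts.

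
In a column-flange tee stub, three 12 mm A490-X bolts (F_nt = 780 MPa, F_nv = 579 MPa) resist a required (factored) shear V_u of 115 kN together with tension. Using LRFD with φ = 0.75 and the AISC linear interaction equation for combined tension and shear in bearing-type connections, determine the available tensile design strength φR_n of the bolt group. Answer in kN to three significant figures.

103 kN

A_b = π·12²/4 = 113.1 mm²; f_rv = 115 × 1000 / (3 × 113.1) = 338.9 MPa.
F'_nt = 1.3 F_nt − (F_nt / φF_nv) f_rv = 1.3·780 − (780/(0.75·579))·338.9 = 405.2 MPa, capped at F_nt → F'_nt = 405.2 MPa.
R_n = F'_nt · A_b · n = 405.2 × 113.1 × 3 / 1000 = 137.5 kN.
Design strength φR_n = 0.75 × 137.5 = 103 kN.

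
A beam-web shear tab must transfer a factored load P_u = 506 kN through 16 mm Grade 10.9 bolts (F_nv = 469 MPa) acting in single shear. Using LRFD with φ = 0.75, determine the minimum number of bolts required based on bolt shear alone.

8 bolts

A_b = π·16²/4 = 201.1 mm².
Per-bolt design strength φR_n = 0.75 × 469 × 201.1 × 1 / 1000 = 70.72 kN.
n ≥ 506 / 70.72 = 7.155 → use 8 bolts.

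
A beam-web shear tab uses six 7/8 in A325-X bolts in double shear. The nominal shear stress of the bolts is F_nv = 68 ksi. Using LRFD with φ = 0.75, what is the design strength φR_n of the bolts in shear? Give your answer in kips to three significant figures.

A_b = π × 0.875² / 4 = 0.6013 in².
R_n = F_nv · A_b · n · n_s = 68 × 0.6013 × 6 × 2 = 490.7 kips.
Design strength φR_n = 0.75 × 490.7 = 368 kips.

368 kips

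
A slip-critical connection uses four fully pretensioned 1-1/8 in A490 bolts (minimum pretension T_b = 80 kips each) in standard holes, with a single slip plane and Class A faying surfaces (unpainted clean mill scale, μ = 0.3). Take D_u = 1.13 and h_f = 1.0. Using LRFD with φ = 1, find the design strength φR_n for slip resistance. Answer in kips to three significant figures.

R_n = μ · D_u · h_f · T_b · n_s · n_b = 0.3 × 1.13 × 1.0 × 80 × 1 × 4 = 108.5 kips.
Design strength φR_n = 1 × 108.5 = 108 kips.

108 kips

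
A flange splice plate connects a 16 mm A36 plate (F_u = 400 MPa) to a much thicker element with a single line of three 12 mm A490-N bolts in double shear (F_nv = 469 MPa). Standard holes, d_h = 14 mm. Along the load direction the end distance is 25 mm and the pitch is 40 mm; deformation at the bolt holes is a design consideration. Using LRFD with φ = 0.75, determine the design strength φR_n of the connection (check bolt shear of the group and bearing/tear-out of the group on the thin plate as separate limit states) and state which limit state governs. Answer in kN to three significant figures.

Bolt shear: A_b = π·12²/4 = 113.1 mm²; R_n = 469 × 113.1 × 3 × 2 / 1000 = 318.3 kN → 0.75 × 318.3 = 239 kN.
Bearing (1.2 l_c t F_u ≤ 2.4 d t F_u): upper limit = 2.4·12·16·400 / 1000 = 184.3 kN.
  Edge l_c = 25 − 14/2 = 18 → r_n = 138.2 kN; interior l_c = 40 − 14 = 26 → r_n = 184.3 kN.
  R_n,bearing = 1·138.2 + 2·184.3 = 506.9 kN → 0.75 × 506.9 = 380 kN.
Bolt shear governs: 239 kN.

239 kN (bolt shear governs)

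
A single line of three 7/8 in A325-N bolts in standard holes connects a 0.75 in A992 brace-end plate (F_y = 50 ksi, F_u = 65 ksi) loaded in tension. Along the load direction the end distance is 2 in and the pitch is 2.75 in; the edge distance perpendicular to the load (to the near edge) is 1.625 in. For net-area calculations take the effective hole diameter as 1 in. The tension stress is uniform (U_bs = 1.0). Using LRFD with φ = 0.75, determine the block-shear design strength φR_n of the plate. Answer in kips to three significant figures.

151 kips

Shear plane L_v = 2 + 2·2.75 = 7.5 in; A_gv = 7.5 × 0.75 = 5.625 in².
A_nv = (7.5 − 2.5·1) × 0.75 = 3.75 in².
A_nt = (1.625 − 0.5·1) × 0.75 = 0.8438 in².
0.6 F_u A_nv = 146.2 kips; 0.6 F_y A_gv = 168.8 kips → shear rupture governs the shear term.
R_n = 146.2 + 1.0 × 65 × 0.8438 = 201.1 kips.
Design strength φR_n = 0.75 × 201.1 = 151 kips.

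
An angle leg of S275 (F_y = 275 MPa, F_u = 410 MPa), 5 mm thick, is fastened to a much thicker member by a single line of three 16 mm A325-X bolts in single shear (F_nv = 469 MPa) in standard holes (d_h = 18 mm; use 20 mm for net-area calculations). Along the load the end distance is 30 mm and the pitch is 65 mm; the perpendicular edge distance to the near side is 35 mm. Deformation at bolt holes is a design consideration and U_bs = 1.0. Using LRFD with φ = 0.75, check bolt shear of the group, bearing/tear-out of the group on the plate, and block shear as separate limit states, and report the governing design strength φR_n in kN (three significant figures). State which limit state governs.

Bolt shear: A_b = π·16²/4 = 201.1 mm²; R_n = 469 × 201.1 × 3 × 1 / 1000 = 282.9 kN → 0.75 × 282.9 = 212 kN.
Bearing: edge l_c = 21, r_n = 51.66 kN; interior l_c = 47, r_n = 78.72 kN; R_n = 51.66 + 2·78.72 = 209.1 kN → 157 kN.
Block shear: A_gv = 800, A_nv = 550, A_nt = 125 mm²; R_n = min(0.6F_uA_nv, 0.6F_yA_gv) + U_bs·F_u·A_nt = 183.2 kN → 137 kN.
Block shear governs: 137 kN.

137 kN (block shear governs)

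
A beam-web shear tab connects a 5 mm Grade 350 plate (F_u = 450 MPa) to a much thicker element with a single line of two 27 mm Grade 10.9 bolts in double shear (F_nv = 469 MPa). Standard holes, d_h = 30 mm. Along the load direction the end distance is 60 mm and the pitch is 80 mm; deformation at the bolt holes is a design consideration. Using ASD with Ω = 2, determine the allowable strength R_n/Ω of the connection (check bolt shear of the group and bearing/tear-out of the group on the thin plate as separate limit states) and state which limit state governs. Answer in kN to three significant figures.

Bolt shear: A_b = π·27²/4 = 572.6 mm²; R_n = 469 × 572.6 × 2 × 2 / 1000 = 1074 kN → 1074 / 2 = 537 kN.
Bearing (1.2 l_c t F_u ≤ 2.4 d t F_u): upper limit = 2.4·27·5·450 / 1000 = 145.8 kN.
  Edge l_c = 60 − 30/2 = 45 → r_n = 121.5 kN; interior l_c = 80 − 30 = 50 → r_n = 135 kN.
  R_n,bearing = 1·121.5 + 1·135 = 256.5 kN → 256.5 / 2 = 128 kN.
Bearing governs: 128 kN.

128 kN (bearing governs)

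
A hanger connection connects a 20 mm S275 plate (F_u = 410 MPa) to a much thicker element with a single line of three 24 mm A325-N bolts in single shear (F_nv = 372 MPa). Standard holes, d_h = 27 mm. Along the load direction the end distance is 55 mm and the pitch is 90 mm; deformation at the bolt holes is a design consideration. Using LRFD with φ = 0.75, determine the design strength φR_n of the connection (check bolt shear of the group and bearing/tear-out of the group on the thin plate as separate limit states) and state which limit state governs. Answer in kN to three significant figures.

379 kN (bolt shear governs)

Bolt shear: A_b = π·24²/4 = 452.4 mm²; R_n = 372 × 452.4 × 3 × 1 / 1000 = 504.9 kN → 0.75 × 504.9 = 379 kN.
Bearing (1.2 l_c t F_u ≤ 2.4 d t F_u): upper limit = 2.4·24·20·410 / 1000 = 472.3 kN.
  Edge l_c = 55 − 27/2 = 41.5 → r_n = 408.4 kN; interior l_c = 90 − 27 = 63 → r_n = 472.3 kN.
  R_n,bearing = 1·408.4 + 2·472.3 = 1353 kN → 0.75 × 1353 = 1010 kN.
Bolt shear governs: 379 kN.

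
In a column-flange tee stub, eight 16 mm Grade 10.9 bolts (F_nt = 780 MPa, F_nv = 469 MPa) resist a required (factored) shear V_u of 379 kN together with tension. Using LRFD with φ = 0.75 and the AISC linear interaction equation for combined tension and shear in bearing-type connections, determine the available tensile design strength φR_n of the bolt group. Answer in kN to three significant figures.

A_b = π·16²/4 = 201.1 mm²; f_rv = 379 × 1000 / (8 × 201.1) = 235.6 MPa.
F'_nt = 1.3 F_nt − (F_nt / φF_nv) f_rv = 1.3·780 − (780/(0.75·469))·235.6 = 491.5 MPa, capped at F_nt → F'_nt = 491.5 MPa.
R_n = F'_nt · A_b · n = 491.5 × 201.1 × 8 / 1000 = 790.6 kN.
Design strength φR_n = 0.75 × 790.6 = 593 kN.

593 kN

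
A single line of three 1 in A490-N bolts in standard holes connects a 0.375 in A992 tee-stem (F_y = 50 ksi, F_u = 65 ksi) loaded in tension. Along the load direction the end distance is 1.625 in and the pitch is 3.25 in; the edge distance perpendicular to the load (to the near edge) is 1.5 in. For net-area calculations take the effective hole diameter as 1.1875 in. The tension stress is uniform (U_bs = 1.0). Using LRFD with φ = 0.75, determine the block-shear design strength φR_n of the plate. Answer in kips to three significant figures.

Shear plane L_v = 1.625 + 2·3.25 = 8.125 in; A_gv = 8.125 × 0.375 = 3.047 in².
A_nv = (8.125 − 2.5·1.1875) × 0.375 = 1.934 in².
A_nt = (1.5 − 0.5·1.1875) × 0.375 = 0.3398 in².
0.6 F_u A_nv = 75.41 kips; 0.6 F_y A_gv = 91.41 kips → shear rupture governs the shear term.
R_n = 75.41 + 1.0 × 65 × 0.3398 = 97.5 kips.
Design strength φR_n = 0.75 × 97.5 = 73.1 kips.

73.1 kips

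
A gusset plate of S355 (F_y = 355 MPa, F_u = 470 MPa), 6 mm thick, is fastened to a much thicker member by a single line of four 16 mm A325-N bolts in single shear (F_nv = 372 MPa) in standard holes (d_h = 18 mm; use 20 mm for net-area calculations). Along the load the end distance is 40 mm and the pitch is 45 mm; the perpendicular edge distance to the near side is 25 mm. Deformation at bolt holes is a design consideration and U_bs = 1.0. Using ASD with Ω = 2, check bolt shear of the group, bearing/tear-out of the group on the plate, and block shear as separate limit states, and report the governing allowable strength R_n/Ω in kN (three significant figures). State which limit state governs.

110 kN (block shear governs)

Bolt shear: A_b = π·16²/4 = 201.1 mm²; R_n = 372 × 201.1 × 4 × 1 / 1000 = 299.2 kN → 299.2 / 2 = 150 kN.
Bearing: edge l_c = 31, r_n = 104.9 kN; interior l_c = 27, r_n = 91.37 kN; R_n = 104.9 + 3·91.37 = 379 kN → 190 kN.
Block shear: A_gv = 1050, A_nv = 630, A_nt = 90 mm²; R_n = min(0.6F_uA_nv, 0.6F_yA_gv) + U_bs·F_u·A_nt = 220 kN → 110 kN.
Block shear governs: 110 kN.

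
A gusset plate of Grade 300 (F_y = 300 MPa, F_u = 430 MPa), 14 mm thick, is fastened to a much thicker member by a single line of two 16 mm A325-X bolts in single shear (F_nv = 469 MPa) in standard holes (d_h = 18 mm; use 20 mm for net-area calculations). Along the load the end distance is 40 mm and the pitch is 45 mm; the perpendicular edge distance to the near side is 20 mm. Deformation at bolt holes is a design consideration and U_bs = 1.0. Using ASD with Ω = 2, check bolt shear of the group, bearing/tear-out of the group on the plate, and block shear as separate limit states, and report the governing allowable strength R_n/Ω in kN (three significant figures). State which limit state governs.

Bolt shear: A_b = π·16²/4 = 201.1 mm²; R_n = 469 × 201.1 × 2 × 1 / 1000 = 188.6 kN → 188.6 / 2 = 94.3 kN.
Bearing: edge l_c = 31, r_n = 223.9 kN; interior l_c = 27, r_n = 195 kN; R_n = 223.9 + 1·195 = 419 kN → 209 kN.
Block shear: A_gv = 1190, A_nv = 770, A_nt = 140 mm²; R_n = min(0.6F_uA_nv, 0.6F_yA_gv) + U_bs·F_u·A_nt = 258.9 kN → 129 kN.
Bolt shear governs: 94.3 kN.

94.3 kN (bolt shear governs)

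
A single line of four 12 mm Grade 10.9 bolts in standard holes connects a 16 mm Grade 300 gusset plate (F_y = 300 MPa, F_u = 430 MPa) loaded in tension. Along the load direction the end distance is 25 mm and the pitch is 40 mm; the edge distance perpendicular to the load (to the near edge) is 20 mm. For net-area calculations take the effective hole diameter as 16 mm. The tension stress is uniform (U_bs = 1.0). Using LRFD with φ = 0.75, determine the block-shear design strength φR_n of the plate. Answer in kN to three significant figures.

337 kN

Shear plane L_v = 25 + 3·40 = 145 mm; A_gv = 145 × 16 = 2320 mm².
A_nv = (145 − 3.5·16) × 16 = 1424 mm².
A_nt = (20 − 0.5·16) × 16 = 192 mm².
0.6 F_u A_nv = 367.4 kN; 0.6 F_y A_gv = 417.6 kN → shear rupture governs the shear term.
R_n = 367.4 + 1.0 × 430 × 192 / 1000 = 450 kN.
Design strength φR_n = 0.75 × 450 = 337 kN.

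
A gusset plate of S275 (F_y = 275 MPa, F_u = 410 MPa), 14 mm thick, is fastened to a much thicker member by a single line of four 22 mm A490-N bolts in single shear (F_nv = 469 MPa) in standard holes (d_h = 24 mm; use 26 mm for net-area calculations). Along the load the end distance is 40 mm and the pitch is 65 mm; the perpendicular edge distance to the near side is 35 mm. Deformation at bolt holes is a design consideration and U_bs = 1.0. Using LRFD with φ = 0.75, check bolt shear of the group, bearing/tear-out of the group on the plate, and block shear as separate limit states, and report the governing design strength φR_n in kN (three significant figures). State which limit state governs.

467 kN (block shear governs)

Bolt shear: A_b = π·22²/4 = 380.1 mm²; R_n = 469 × 380.1 × 4 × 1 / 1000 = 713.1 kN → 0.75 × 713.1 = 535 kN.
Bearing: edge l_c = 28, r_n = 192.9 kN; interior l_c = 41, r_n = 282.4 kN; R_n = 192.9 + 3·282.4 = 1040 kN → 780 kN.
Block shear: A_gv = 3290, A_nv = 2016, A_nt = 308 mm²; R_n = min(0.6F_uA_nv, 0.6F_yA_gv) + U_bs·F_u·A_nt = 622.2 kN → 467 kN.
Block shear governs: 467 kN.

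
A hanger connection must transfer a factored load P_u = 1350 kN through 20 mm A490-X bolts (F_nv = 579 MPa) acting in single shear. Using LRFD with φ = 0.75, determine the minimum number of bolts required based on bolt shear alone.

A_b = π·20²/4 = 314.2 mm².
Per-bolt design strength φR_n = 0.75 × 579 × 314.2 × 1 / 1000 = 136.4 kN.
n ≥ 1350 / 136.4 = 9.896 → use 10 bolts.

10 bolts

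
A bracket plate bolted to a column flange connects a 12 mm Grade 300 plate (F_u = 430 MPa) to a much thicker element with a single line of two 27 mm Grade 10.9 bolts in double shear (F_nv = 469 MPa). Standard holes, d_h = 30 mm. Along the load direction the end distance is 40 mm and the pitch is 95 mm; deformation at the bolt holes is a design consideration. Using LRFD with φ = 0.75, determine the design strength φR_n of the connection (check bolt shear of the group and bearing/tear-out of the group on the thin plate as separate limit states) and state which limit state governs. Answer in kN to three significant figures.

367 kN (bearing governs)

Bolt shear: A_b = π·27²/4 = 572.6 mm²; R_n = 469 × 572.6 × 2 × 2 / 1000 = 1074 kN → 0.75 × 1074 = 806 kN.
Bearing (1.2 l_c t F_u ≤ 2.4 d t F_u): upper limit = 2.4·27·12·430 / 1000 = 334.4 kN.
  Edge l_c = 40 − 30/2 = 25 → r_n = 154.8 kN; interior l_c = 95 − 30 = 65 → r_n = 334.4 kN.
  R_n,bearing = 1·154.8 + 1·334.4 = 489.2 kN → 0.75 × 489.2 = 367 kN.
Bearing governs: 367 kN.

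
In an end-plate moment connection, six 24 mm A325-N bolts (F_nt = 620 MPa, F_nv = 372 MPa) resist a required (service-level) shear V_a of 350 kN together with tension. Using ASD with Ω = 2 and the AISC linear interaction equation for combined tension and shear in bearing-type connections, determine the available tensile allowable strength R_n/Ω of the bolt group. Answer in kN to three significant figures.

511 kN

A_b = π·24²/4 = 452.4 mm²; f_rv = 350 × 1000 / (6 × 452.4) = 128.9 MPa.
F'_nt = 1.3 F_nt − (Ω F_nt / F_nv) f_rv = 1.3·620 − (2·620/372)·128.9 = 376.2 MPa, capped at F_nt → F'_nt = 376.2 MPa.
R_n = F'_nt · A_b · n = 376.2 × 452.4 × 6 / 1000 = 1021 kN.
Allowable strength R_n/Ω = 1021 / 2 = 511 kN.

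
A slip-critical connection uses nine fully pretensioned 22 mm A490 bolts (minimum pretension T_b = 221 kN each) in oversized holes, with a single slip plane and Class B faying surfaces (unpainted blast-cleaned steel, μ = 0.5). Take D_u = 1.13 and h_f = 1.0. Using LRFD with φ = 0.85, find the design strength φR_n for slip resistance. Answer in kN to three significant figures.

R_n = μ · D_u · h_f · T_b · n_s · n_b = 0.5 × 1.13 × 1.0 × 221 × 1 × 9 = 1124 kN.
Design strength φR_n = 0.85 × 1124 = 955 kN.

955 kN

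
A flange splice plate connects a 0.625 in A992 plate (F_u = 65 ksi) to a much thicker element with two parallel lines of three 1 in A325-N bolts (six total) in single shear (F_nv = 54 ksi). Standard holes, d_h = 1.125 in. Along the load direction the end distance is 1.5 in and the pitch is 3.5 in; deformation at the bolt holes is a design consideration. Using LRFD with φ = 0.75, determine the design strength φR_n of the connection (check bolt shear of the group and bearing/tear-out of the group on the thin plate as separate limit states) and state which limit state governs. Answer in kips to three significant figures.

Bolt shear: A_b = π·1²/4 = 0.7854 in²; R_n = 54 × 0.7854 × 6 × 1 = 254.5 kips → 0.75 × 254.5 = 191 kips.
Bearing (1.2 l_c t F_u ≤ 2.4 d t F_u): upper limit = 2.4·1·0.625·65 = 97.5 kips.
  Edge l_c = 1.5 − 1.125/2 = 0.9375 → r_n = 45.7 kips; interior l_c = 3.5 − 1.125 = 2.375 → r_n = 97.5 kips.
  R_n,bearing = 2·45.7 + 4·97.5 = 481.4 kips → 0.75 × 481.4 = 361 kips.
Bolt shear governs: 191 kips.

191 kips (bolt shear governs)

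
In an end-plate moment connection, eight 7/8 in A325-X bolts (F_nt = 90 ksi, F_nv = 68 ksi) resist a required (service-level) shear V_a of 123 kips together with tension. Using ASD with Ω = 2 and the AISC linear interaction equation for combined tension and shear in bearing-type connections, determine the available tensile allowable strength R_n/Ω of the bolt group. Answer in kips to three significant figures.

119 kips

A_b = π·0.875²/4 = 0.6013 in²; f_rv = 123 / (8 × 0.6013) = 25.57 ksi.
F'_nt = 1.3 F_nt − (Ω F_nt / F_nv) f_rv = 1.3·90 − (2·90/68)·25.57 = 49.32 ksi, capped at F_nt → F'_nt = 49.32 ksi.
R_n = F'_nt · A_b · n = 49.32 × 0.6013 × 8 = 237.2 kips.
Allowable strength R_n/Ω = 237.2 / 2 = 119 kips.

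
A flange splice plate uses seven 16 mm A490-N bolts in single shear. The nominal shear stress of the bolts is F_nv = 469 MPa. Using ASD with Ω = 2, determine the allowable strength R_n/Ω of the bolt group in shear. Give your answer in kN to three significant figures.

A_b = π × 16² / 4 = 201.1 mm².
R_n = F_nv · A_b · n · n_s = 469 × 201.1 × 7 × 1 / 1000 = 660.1 kN.
Allowable strength R_n/Ω = 660.1 / 2 = 330 kN.

330 kN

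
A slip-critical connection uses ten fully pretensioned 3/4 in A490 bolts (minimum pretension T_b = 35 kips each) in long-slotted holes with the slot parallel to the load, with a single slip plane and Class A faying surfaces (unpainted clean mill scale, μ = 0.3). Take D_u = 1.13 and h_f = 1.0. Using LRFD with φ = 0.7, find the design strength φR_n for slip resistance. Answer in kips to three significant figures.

R_n = μ · D_u · h_f · T_b · n_s · n_b = 0.3 × 1.13 × 1.0 × 35 × 1 × 10 = 118.6 kips.
Design strength φR_n = 0.7 × 118.6 = 83.1 kips.

83.1 kips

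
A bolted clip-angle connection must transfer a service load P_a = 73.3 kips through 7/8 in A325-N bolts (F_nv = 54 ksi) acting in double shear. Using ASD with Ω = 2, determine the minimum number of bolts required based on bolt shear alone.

3 bolts

A_b = π·0.875²/4 = 0.6013 in².
Per-bolt allowable strength R_n/Ω = 54 × 0.6013 × 2 / 2 = 32.47 kips.
n ≥ 73.3 / 32.47 = 2.257 → use 3 bolts.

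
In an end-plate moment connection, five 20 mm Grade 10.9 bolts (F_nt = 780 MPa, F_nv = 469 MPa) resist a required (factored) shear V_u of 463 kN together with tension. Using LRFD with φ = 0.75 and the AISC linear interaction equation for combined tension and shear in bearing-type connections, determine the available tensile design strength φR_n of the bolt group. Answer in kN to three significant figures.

A_b = π·20²/4 = 314.2 mm²; f_rv = 463 × 1000 / (5 × 314.2) = 294.8 MPa.
F'_nt = 1.3 F_nt − (F_nt / φF_nv) f_rv = 1.3·780 − (780/(0.75·469))·294.8 = 360.4 MPa, capped at F_nt → F'_nt = 360.4 MPa.
R_n = F'_nt · A_b · n = 360.4 × 314.2 × 5 / 1000 = 566.1 kN.
Design strength φR_n = 0.75 × 566.1 = 425 kN.

425 kN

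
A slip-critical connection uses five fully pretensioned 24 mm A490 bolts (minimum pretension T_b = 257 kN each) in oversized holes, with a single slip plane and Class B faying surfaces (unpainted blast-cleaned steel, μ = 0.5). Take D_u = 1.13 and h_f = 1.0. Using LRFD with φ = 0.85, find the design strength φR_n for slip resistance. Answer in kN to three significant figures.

R_n = μ · D_u · h_f · T_b · n_s · n_b = 0.5 × 1.13 × 1.0 × 257 × 1 × 5 = 726 kN.
Design strength φR_n = 0.85 × 726 = 617 kN.

617 kN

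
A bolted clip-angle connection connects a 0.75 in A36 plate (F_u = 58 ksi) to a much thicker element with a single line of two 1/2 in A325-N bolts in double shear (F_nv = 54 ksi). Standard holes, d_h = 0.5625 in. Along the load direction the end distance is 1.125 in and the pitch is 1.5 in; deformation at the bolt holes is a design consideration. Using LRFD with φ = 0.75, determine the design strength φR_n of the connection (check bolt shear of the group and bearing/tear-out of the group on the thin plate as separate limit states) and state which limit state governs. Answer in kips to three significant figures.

31.8 kips (bolt shear governs)

Bolt shear: A_b = π·0.5²/4 = 0.1963 in²; R_n = 54 × 0.1963 × 2 × 2 = 42.41 kips → 0.75 × 42.41 = 31.8 kips.
Bearing (1.2 l_c t F_u ≤ 2.4 d t F_u): upper limit = 2.4·0.5·0.75·58 = 52.2 kips.
  Edge l_c = 1.125 − 0.5625/2 = 0.8438 → r_n = 44.04 kips; interior l_c = 1.5 − 0.5625 = 0.9375 → r_n = 48.94 kips.
  R_n,bearing = 1·44.04 + 1·48.94 = 92.98 kips → 0.75 × 92.98 = 69.7 kips.
Bolt shear governs: 31.8 kips.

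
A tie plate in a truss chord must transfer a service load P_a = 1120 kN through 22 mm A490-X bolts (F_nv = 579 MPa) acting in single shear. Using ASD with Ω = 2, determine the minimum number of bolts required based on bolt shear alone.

A_b = π·22²/4 = 380.1 mm².
Per-bolt allowable strength R_n/Ω = 579 × 380.1 × 1 / 1000 / 2 = 110 kN.
n ≥ 1120 / 110 = 10.18 → use 11 bolts.

11 bolts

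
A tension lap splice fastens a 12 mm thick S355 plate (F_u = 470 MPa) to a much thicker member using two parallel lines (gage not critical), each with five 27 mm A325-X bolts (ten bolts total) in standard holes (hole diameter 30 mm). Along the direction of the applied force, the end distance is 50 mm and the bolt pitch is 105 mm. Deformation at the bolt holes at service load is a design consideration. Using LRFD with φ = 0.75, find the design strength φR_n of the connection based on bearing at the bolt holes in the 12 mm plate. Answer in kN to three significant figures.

2550 kN

Per bolt r_n = 1.2 l_c t F_u ≤ 2.4 d t F_u; upper limit = 2.4 × 27 × 12 × 470 / 1000 = 365.5 kN.
Edge bolt: l_c = 50 − 30/2 = 35 mm → 1.2 × 35 × 12 × 470 / 1000 = 236.9 → r_n = 236.9 kN.
Interior bolts: l_c = 105 − 30 = 75 mm → 1.2 × 75 × 12 × 470 / 1000 = 507.6 → r_n = 365.5 kN.
R_n = 2 × 236.9 + 8 × 365.5 = 3398 kN.
Design strength φR_n = 0.75 × 3398 = 2550 kN.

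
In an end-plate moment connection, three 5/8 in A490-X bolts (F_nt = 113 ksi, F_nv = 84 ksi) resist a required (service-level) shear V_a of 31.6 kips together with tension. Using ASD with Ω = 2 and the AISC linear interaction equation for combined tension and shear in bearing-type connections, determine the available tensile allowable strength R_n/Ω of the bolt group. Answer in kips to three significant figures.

A_b = π·0.625²/4 = 0.3068 in²; f_rv = 31.6 / (3 × 0.3068) = 34.33 ksi.
F'_nt = 1.3 F_nt − (Ω F_nt / F_nv) f_rv = 1.3·113 − (2·113/84)·34.33 = 54.53 ksi, capped at F_nt → F'_nt = 54.53 ksi.
R_n = F'_nt · A_b · n = 54.53 × 0.3068 × 3 = 50.19 kips.
Allowable strength R_n/Ω = 50.19 / 2 = 25.1 kips.

25.1 kips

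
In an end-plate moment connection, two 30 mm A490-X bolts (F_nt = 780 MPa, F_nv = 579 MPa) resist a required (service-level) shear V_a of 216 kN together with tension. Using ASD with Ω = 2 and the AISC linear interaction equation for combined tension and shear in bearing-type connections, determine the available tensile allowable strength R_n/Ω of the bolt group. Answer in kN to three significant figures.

A_b = π·30²/4 = 706.9 mm²; f_rv = 216 × 1000 / (2 × 706.9) = 152.8 MPa.
F'_nt = 1.3 F_nt − (Ω F_nt / F_nv) f_rv = 1.3·780 − (2·780/579)·152.8 = 602.3 MPa, capped at F_nt → F'_nt = 602.3 MPa.
R_n = F'_nt · A_b · n = 602.3 × 706.9 × 2 / 1000 = 851.5 kN.
Allowable strength R_n/Ω = 851.5 / 2 = 426 kN.

426 kN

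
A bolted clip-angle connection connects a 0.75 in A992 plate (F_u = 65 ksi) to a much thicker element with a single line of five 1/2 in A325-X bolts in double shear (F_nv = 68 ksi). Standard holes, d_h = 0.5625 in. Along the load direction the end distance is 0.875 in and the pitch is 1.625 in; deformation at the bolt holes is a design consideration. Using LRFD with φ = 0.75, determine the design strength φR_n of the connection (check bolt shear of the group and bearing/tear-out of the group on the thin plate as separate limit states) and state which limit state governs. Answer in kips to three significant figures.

Bolt shear: A_b = π·0.5²/4 = 0.1963 in²; R_n = 68 × 0.1963 × 5 × 2 = 133.5 kips → 0.75 × 133.5 = 100 kips.
Bearing (1.2 l_c t F_u ≤ 2.4 d t F_u): upper limit = 2.4·0.5·0.75·65 = 58.5 kips.
  Edge l_c = 0.875 − 0.5625/2 = 0.5938 → r_n = 34.73 kips; interior l_c = 1.625 − 0.5625 = 1.062 → r_n = 58.5 kips.
  R_n,bearing = 1·34.73 + 4·58.5 = 268.7 kips → 0.75 × 268.7 = 202 kips.
Bolt shear governs: 100 kips.

100 kips (bolt shear governs)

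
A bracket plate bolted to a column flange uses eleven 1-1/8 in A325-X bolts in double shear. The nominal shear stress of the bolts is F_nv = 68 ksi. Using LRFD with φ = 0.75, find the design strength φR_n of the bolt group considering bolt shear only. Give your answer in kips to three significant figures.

1120 kips

A_b = π × 1.125² / 4 = 0.994 in².
R_n = F_nv · A_b · n · n_s = 68 × 0.994 × 11 × 2 = 1487 kips.
Design strength φR_n = 0.75 × 1487 = 1120 kips.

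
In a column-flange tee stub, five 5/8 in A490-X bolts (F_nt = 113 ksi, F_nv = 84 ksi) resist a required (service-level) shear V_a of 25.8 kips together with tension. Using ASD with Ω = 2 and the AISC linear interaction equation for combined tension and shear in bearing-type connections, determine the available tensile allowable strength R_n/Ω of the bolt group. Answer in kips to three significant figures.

78 kips

A_b = π·0.625²/4 = 0.3068 in²; f_rv = 25.8 / (5 × 0.3068) = 16.82 ksi.
F'_nt = 1.3 F_nt − (Ω F_nt / F_nv) f_rv = 1.3·113 − (2·113/84)·16.82 = 101.6 ksi, capped at F_nt → F'_nt = 101.6 ksi.
R_n = F'_nt · A_b · n = 101.6 × 0.3068 × 5 = 155.9 kips.
Allowable strength R_n/Ω = 155.9 / 2 = 78 kips.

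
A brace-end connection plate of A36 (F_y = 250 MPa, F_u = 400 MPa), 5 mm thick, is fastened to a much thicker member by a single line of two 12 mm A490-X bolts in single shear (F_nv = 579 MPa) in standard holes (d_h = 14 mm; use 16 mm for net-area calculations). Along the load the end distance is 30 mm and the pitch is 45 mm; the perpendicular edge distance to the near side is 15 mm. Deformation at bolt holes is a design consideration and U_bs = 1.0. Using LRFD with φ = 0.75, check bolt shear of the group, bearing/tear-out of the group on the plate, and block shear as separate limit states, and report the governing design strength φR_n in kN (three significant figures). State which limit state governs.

52.7 kN (block shear governs)

Bolt shear: A_b = π·12²/4 = 113.1 mm²; R_n = 579 × 113.1 × 2 × 1 / 1000 = 131 kN → 0.75 × 131 = 98.2 kN.
Bearing: edge l_c = 23, r_n = 55.2 kN; interior l_c = 31, r_n = 57.6 kN; R_n = 55.2 + 1·57.6 = 112.8 kN → 84.6 kN.
Block shear: A_gv = 375, A_nv = 255, A_nt = 35 mm²; R_n = min(0.6F_uA_nv, 0.6F_yA_gv) + U_bs·F_u·A_nt = 70.25 kN → 52.7 kN.
Block shear governs: 52.7 kN.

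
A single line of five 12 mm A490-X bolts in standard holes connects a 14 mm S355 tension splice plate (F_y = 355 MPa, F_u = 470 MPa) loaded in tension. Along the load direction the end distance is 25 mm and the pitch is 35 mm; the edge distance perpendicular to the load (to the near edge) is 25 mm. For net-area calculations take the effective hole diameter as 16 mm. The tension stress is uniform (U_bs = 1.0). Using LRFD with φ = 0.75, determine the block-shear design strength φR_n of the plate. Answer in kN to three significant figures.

359 kN

Shear plane L_v = 25 + 4·35 = 165 mm; A_gv = 165 × 14 = 2310 mm².
A_nv = (165 − 4.5·16) × 14 = 1302 mm².
A_nt = (25 − 0.5·16) × 14 = 238 mm².
0.6 F_u A_nv = 367.2 kN; 0.6 F_y A_gv = 492 kN → shear rupture governs the shear term.
R_n = 367.2 + 1.0 × 470 × 238 / 1000 = 479 kN.
Design strength φR_n = 0.75 × 479 = 359 kN.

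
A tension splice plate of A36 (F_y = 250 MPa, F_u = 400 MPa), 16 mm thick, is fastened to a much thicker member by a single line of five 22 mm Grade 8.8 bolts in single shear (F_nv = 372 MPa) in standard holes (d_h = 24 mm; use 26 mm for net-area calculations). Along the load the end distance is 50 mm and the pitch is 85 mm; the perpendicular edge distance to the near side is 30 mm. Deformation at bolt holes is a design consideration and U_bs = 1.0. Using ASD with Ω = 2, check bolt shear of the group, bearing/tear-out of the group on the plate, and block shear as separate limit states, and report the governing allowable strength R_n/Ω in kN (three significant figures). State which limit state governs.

354 kN (bolt shear governs)

Bolt shear: A_b = π·22²/4 = 380.1 mm²; R_n = 372 × 380.1 × 5 × 1 / 1000 = 707 kN → 707 / 2 = 354 kN.
Bearing: edge l_c = 38, r_n = 291.8 kN; interior l_c = 61, r_n = 337.9 kN; R_n = 291.8 + 4·337.9 = 1644 kN → 822 kN.
Block shear: A_gv = 6240, A_nv = 4368, A_nt = 272 mm²; R_n = min(0.6F_uA_nv, 0.6F_yA_gv) + U_bs·F_u·A_nt = 1045 kN → 522 kN.
Bolt shear governs: 354 kN.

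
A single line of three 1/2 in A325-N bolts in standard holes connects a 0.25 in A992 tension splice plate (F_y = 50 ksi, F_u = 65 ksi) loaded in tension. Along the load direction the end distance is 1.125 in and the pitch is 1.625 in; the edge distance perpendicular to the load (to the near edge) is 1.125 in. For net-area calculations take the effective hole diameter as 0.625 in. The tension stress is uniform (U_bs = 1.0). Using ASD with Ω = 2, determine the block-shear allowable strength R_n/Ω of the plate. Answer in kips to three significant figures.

20.3 kips

Shear plane L_v = 1.125 + 2·1.625 = 4.375 in; A_gv = 4.375 × 0.25 = 1.094 in².
A_nv = (4.375 − 2.5·0.625) × 0.25 = 0.7031 in².
A_nt = (1.125 − 0.5·0.625) × 0.25 = 0.2031 in².
0.6 F_u A_nv = 27.42 kips; 0.6 F_y A_gv = 32.81 kips → shear rupture governs the shear term.
R_n = 27.42 + 1.0 × 65 × 0.2031 = 40.62 kips.
Allowable strength R_n/Ω = 40.62 / 2 = 20.3 kips.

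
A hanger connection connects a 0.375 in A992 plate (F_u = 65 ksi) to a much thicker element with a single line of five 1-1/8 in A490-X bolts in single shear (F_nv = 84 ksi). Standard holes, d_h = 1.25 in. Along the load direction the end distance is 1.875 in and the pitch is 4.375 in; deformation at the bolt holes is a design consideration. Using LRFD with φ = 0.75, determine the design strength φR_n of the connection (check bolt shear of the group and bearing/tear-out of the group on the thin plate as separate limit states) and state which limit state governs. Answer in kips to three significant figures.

225 kips (bearing governs)

Bolt shear: A_b = π·1.125²/4 = 0.994 in²; R_n = 84 × 0.994 × 5 × 1 = 417.5 kips → 0.75 × 417.5 = 313 kips.
Bearing (1.2 l_c t F_u ≤ 2.4 d t F_u): upper limit = 2.4·1.125·0.375·65 = 65.81 kips.
  Edge l_c = 1.875 − 1.25/2 = 1.25 → r_n = 36.56 kips; interior l_c = 4.375 − 1.25 = 3.125 → r_n = 65.81 kips.
  R_n,bearing = 1·36.56 + 4·65.81 = 299.8 kips → 0.75 × 299.8 = 225 kips.
Bearing governs: 225 kips.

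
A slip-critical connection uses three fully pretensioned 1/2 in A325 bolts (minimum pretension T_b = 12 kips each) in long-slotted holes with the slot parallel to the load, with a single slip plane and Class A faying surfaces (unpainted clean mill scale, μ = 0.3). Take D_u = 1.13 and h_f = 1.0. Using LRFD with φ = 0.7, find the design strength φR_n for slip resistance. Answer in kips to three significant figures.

8.54 kips

R_n = μ · D_u · h_f · T_b · n_s · n_b = 0.3 × 1.13 × 1.0 × 12 × 1 × 3 = 12.2 kips.
Design strength φR_n = 0.7 × 12.2 = 8.54 kips.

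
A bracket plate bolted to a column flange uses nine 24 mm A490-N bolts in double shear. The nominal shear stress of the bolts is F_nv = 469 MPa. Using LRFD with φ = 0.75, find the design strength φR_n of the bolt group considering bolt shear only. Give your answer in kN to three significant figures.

A_b = π × 24² / 4 = 452.4 mm².
R_n = F_nv · A_b · n · n_s = 469 × 452.4 × 9 × 2 / 1000 = 3819 kN.
Design strength φR_n = 0.75 × 3819 = 2860 kN.

2860 kN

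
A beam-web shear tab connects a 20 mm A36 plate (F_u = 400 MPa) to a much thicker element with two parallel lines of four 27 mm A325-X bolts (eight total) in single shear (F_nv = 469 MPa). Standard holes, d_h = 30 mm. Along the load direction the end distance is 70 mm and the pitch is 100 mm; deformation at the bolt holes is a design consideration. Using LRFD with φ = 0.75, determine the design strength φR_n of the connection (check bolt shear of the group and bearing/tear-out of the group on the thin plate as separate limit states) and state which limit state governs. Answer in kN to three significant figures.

1610 kN (bolt shear governs)

Bolt shear: A_b = π·27²/4 = 572.6 mm²; R_n = 469 × 572.6 × 8 × 1 / 1000 = 2148 kN → 0.75 × 2148 = 1610 kN.
Bearing (1.2 l_c t F_u ≤ 2.4 d t F_u): upper limit = 2.4·27·20·400 / 1000 = 518.4 kN.
  Edge l_c = 70 − 30/2 = 55 → r_n = 518.4 kN; interior l_c = 100 − 30 = 70 → r_n = 518.4 kN.
  R_n,bearing = 2·518.4 + 6·518.4 = 4147 kN → 0.75 × 4147 = 3110 kN.
Bolt shear governs: 1610 kN.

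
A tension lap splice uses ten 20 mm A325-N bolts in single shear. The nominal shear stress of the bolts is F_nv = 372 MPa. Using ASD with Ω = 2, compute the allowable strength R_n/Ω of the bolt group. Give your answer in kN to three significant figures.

584 kN

A_b = π × 20² / 4 = 314.2 mm².
R_n = F_nv · A_b · n · n_s = 372 × 314.2 × 10 × 1 / 1000 = 1169 kN.
Allowable strength R_n/Ω = 1169 / 2 = 584 kN.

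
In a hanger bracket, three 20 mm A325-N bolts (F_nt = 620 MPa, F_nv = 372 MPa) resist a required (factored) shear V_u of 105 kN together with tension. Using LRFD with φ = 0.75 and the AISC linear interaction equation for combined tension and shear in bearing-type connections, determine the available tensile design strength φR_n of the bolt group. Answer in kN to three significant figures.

A_b = π·20²/4 = 314.2 mm²; f_rv = 105 × 1000 / (3 × 314.2) = 111.4 MPa.
F'_nt = 1.3 F_nt − (F_nt / φF_nv) f_rv = 1.3·620 − (620/(0.75·372))·111.4 = 558.4 MPa, capped at F_nt → F'_nt = 558.4 MPa.
R_n = F'_nt · A_b · n = 558.4 × 314.2 × 3 / 1000 = 526.3 kN.
Design strength φR_n = 0.75 × 526.3 = 395 kN.

395 kN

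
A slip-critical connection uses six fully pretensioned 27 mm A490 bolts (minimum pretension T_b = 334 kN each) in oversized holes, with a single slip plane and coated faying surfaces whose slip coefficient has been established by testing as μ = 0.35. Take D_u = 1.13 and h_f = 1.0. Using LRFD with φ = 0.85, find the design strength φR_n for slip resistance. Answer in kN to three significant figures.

674 kN

R_n = μ · D_u · h_f · T_b · n_s · n_b = 0.35 × 1.13 × 1.0 × 334 × 1 × 6 = 792.6 kN.
Design strength φR_n = 0.85 × 792.6 = 674 kN.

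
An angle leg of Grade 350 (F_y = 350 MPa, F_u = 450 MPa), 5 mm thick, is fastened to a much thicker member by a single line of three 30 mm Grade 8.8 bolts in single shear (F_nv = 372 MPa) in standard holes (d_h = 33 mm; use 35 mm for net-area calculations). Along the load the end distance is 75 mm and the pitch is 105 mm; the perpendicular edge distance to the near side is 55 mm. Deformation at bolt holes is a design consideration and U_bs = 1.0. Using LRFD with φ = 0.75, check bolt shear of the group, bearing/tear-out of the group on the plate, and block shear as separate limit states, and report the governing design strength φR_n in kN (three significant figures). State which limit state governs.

263 kN (block shear governs)

Bolt shear: A_b = π·30²/4 = 706.9 mm²; R_n = 372 × 706.9 × 3 × 1 / 1000 = 788.9 kN → 0.75 × 788.9 = 592 kN.
Bearing: edge l_c = 58.5, r_n = 158 kN; interior l_c = 72, r_n = 162 kN; R_n = 158 + 2·162 = 482 kN → 361 kN.
Block shear: A_gv = 1425, A_nv = 987.5, A_nt = 187.5 mm²; R_n = min(0.6F_uA_nv, 0.6F_yA_gv) + U_bs·F_u·A_nt = 351 kN → 263 kN.
Block shear governs: 263 kN.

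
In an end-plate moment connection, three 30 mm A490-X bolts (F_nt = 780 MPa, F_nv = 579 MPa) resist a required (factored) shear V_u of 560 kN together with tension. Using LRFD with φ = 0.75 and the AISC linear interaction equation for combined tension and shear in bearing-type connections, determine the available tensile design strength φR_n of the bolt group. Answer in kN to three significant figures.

858 kN

A_b = π·30²/4 = 706.9 mm²; f_rv = 560 × 1000 / (3 × 706.9) = 264.1 MPa.
F'_nt = 1.3 F_nt − (F_nt / φF_nv) f_rv = 1.3·780 − (780/(0.75·579))·264.1 = 539.7 MPa, capped at F_nt → F'_nt = 539.7 MPa.
R_n = F'_nt · A_b · n = 539.7 × 706.9 × 3 / 1000 = 1144 kN.
Design strength φR_n = 0.75 × 1144 = 858 kN.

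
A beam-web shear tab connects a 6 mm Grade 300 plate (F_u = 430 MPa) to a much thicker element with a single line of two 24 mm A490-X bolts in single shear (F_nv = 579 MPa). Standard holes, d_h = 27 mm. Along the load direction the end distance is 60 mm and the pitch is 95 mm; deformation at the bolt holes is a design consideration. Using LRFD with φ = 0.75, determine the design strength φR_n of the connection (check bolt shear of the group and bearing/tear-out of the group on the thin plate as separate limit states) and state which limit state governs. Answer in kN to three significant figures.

Bolt shear: A_b = π·24²/4 = 452.4 mm²; R_n = 579 × 452.4 × 2 × 1 / 1000 = 523.9 kN → 0.75 × 523.9 = 393 kN.
Bearing (1.2 l_c t F_u ≤ 2.4 d t F_u): upper limit = 2.4·24·6·430 / 1000 = 148.6 kN.
  Edge l_c = 60 − 27/2 = 46.5 → r_n = 144 kN; interior l_c = 95 − 27 = 68 → r_n = 148.6 kN.
  R_n,bearing = 1·144 + 1·148.6 = 292.6 kN → 0.75 × 292.6 = 219 kN.
Bearing governs: 219 kN.

219 kN (bearing governs)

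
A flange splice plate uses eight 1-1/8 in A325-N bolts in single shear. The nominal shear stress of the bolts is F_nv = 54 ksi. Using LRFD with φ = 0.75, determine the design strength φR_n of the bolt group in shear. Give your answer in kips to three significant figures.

322 kips

A_b = π × 1.125² / 4 = 0.994 in².
R_n = F_nv · A_b · n · n_s = 54 × 0.994 × 8 × 1 = 429.4 kips.
Design strength φR_n = 0.75 × 429.4 = 322 kips.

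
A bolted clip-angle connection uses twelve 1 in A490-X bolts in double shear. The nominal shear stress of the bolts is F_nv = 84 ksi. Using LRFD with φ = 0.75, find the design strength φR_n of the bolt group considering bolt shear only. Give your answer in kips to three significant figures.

A_b = π × 1² / 4 = 0.7854 in².
R_n = F_nv · A_b · n · n_s = 84 × 0.7854 × 12 × 2 = 1583 kips.
Design strength φR_n = 0.75 × 1583 = 1190 kips.

1190 kips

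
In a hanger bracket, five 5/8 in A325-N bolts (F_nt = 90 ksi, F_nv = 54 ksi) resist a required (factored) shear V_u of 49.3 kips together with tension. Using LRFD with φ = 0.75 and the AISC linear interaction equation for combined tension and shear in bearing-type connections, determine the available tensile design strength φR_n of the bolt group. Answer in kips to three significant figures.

52.4 kips

A_b = π·0.625²/4 = 0.3068 in²; f_rv = 49.3 / (5 × 0.3068) = 32.14 ksi.
F'_nt = 1.3 F_nt − (F_nt / φF_nv) f_rv = 1.3·90 − (90/(0.75·54))·32.14 = 45.58 ksi, capped at F_nt → F'_nt = 45.58 ksi.
R_n = F'_nt · A_b · n = 45.58 × 0.3068 × 5 = 69.92 kips.
Design strength φR_n = 0.75 × 69.92 = 52.4 kips.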